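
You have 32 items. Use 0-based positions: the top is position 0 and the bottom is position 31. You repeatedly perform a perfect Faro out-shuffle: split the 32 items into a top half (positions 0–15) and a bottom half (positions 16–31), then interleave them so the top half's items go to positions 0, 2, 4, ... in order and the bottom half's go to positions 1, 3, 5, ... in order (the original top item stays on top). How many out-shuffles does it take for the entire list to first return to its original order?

5

The out-shuffle permutes the 32 positions with cycle lengths [1, 1, 5, 5, 5, 5, 5, 5].
Every item is home exactly when every cycle has completed a whole number of laps, i.e. after lcm(1, 5) = 5 out-shuffles.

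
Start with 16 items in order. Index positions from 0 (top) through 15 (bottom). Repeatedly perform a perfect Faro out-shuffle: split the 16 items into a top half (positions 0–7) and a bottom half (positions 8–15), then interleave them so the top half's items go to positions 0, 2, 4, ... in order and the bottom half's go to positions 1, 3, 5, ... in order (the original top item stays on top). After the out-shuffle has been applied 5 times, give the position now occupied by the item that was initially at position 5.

Track the item's position through each out-shuffle:
5 → 10 → 5 → 10 → 5 → 10

10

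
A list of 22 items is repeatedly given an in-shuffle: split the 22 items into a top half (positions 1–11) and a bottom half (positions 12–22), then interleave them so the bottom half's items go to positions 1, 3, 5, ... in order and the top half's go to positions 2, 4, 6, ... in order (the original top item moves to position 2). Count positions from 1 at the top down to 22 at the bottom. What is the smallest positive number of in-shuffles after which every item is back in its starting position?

The in-shuffle permutes the 22 positions with cycle lengths [11, 11].
Every item is home exactly when every cycle has completed a whole number of laps, i.e. after lcm(11) = 11 in-shuffles.

11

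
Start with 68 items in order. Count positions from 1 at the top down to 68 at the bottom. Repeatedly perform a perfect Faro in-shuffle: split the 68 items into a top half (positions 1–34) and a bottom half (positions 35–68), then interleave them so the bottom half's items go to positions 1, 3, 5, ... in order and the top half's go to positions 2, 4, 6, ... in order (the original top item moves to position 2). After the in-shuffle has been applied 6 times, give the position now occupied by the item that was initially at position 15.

63

Track the item's position through each in-shuffle:
15 → 30 → 60 → 51 → 33 → 66 → 63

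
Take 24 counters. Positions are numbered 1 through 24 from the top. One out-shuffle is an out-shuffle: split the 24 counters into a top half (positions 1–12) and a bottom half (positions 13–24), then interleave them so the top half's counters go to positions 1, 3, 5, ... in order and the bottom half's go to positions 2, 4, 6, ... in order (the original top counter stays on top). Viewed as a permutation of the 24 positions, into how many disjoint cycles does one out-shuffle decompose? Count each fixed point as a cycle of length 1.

4

Trace each unvisited position around until it returns:
(1) (2 3 5 9 17 10 ... len 11) (6 11 21 18 12 23 ... len 11) (24)
4 cycles in total.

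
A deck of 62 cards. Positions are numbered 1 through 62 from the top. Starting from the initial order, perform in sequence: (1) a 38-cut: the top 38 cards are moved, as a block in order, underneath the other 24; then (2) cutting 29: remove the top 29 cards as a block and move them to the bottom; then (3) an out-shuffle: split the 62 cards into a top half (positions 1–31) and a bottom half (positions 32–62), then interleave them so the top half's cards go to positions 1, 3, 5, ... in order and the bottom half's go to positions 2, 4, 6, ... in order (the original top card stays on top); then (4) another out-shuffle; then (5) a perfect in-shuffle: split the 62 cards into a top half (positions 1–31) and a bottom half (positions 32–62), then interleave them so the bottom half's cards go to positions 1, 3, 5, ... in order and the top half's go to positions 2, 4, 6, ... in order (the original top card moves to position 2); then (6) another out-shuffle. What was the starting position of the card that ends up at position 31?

Undo the operations in reverse order, starting from position 31:
  undo op 6 (out-shuffle, from top half): 31 ← 16
  undo op 5 (in-shuffle, from top half): 16 ← 8
  undo op 4 (out-shuffle, from bottom half): 8 ← 35
  undo op 3 (out-shuffle, from top half): 35 ← 18
  undo op 2 (cut 29): 18 ← 47
  undo op 1 (cut 38): 47 ← 23
So the card at position 31 came from original position 23.

23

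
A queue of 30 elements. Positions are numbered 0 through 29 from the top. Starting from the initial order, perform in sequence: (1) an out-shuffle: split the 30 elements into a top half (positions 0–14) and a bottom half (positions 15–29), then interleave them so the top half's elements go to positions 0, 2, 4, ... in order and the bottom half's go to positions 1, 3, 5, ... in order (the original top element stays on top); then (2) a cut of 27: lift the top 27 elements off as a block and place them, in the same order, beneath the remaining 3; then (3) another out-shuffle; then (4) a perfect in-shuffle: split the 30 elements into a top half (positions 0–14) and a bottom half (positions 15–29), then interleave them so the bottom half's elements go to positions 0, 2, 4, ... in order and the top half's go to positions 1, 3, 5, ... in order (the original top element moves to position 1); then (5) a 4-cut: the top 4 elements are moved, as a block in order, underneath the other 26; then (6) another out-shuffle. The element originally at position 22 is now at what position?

22

Track the element from position 22 forward through each operation:
  after op 1 (out-shuffle): 22 → 15
  after op 2 (cut 27): 15 → 18
  after op 3 (out-shuffle): 18 → 7
  after op 4 (in-shuffle): 7 → 15
  after op 5 (cut 4): 15 → 11
  after op 6 (out-shuffle): 11 → 22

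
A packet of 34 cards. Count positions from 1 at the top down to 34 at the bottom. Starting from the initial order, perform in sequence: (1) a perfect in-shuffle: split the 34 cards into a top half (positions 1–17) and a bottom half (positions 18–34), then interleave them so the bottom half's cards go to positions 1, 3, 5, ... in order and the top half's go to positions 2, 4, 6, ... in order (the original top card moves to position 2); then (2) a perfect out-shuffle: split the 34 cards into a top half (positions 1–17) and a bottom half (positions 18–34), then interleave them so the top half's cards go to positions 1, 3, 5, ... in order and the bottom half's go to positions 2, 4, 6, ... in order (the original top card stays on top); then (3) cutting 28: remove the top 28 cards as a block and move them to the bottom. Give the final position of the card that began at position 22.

23

Track the card from position 22 forward through each operation:
  after op 1 (in-shuffle): 22 → 9
  after op 2 (out-shuffle): 9 → 17
  after op 3 (cut 28): 17 → 23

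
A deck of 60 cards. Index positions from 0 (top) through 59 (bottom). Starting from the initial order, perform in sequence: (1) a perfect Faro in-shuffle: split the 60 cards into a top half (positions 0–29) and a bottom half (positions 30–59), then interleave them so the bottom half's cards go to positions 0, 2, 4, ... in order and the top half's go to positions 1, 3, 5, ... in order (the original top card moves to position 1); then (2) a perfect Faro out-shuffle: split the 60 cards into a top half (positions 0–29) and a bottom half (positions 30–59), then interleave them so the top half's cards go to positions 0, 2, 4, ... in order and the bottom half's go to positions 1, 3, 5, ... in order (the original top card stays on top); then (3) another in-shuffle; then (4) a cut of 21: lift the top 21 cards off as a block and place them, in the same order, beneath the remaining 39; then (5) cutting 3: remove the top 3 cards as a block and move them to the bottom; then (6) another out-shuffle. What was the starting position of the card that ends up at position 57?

55

Undo the operations in reverse order, starting from position 57:
  undo op 6 (out-shuffle, from bottom half): 57 ← 58
  undo op 5 (cut 3): 58 ← 1
  undo op 4 (cut 21): 1 ← 22
  undo op 3 (in-shuffle, from bottom half): 22 ← 41
  undo op 2 (out-shuffle, from bottom half): 41 ← 50
  undo op 1 (in-shuffle, from bottom half): 50 ← 55
So the card at position 57 came from original position 55.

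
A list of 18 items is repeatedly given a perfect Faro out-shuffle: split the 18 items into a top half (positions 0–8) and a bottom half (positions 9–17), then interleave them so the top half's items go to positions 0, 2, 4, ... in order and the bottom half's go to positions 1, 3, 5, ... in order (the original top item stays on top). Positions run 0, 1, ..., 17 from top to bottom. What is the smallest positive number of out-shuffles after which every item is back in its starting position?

The out-shuffle permutes the 18 positions with cycle lengths [1, 1, 8, 8].
Every item is home exactly when every cycle has completed a whole number of laps, i.e. after lcm(1, 8) = 8 out-shuffles.

8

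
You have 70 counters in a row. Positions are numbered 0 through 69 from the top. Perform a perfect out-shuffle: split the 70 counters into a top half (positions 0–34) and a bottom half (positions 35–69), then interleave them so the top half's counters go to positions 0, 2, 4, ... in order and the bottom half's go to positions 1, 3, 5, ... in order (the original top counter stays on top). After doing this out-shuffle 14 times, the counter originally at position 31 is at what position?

64

Track position through each out-shuffle: 31 → 62 → 55 → 41 → 13 → ... (continuing for 14 shuffles total) → 64.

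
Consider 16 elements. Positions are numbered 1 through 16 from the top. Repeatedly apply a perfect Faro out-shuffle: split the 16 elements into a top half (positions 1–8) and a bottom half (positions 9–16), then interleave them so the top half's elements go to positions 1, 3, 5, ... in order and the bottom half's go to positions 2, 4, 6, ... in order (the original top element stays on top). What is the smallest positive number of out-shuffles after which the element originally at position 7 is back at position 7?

Follow position 7 under repeated out-shuffles:
7 → 13 → 10 → 4 → 7
It first returns after 4 out-shuffles.

4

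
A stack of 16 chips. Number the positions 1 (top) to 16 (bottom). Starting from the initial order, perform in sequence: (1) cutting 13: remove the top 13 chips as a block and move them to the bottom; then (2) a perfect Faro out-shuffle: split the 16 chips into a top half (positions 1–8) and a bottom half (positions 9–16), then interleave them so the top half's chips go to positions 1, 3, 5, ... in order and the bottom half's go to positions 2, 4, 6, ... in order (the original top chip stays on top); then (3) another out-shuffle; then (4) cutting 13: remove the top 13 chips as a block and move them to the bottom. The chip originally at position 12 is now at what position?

Track the chip from position 12 forward through each operation:
  after op 1 (cut 13): 12 → 15
  after op 2 (out-shuffle): 15 → 14
  after op 3 (out-shuffle): 14 → 12
  after op 4 (cut 13): 12 → 15

15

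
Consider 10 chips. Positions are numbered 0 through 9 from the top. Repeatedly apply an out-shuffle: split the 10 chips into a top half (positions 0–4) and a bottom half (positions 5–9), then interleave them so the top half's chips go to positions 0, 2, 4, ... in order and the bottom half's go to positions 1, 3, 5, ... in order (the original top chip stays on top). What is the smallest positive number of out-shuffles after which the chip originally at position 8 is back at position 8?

6

Follow position 8 under repeated out-shuffles:
8 → 7 → 5 → 1 → 2 → 4 → 8
It first returns after 6 out-shuffles.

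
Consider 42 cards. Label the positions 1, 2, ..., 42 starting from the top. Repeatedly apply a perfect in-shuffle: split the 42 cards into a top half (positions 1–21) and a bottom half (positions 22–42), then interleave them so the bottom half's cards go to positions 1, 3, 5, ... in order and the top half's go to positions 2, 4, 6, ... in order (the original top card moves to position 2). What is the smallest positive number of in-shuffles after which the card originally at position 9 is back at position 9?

14

Follow position 9 under repeated in-shuffles:
9 → 18 → 36 → 29 → 15 → 30 → 17 → 34 → 25 → 7 → 14 → 28 → 13 → 26 → 9
It first returns after 14 in-shuffles.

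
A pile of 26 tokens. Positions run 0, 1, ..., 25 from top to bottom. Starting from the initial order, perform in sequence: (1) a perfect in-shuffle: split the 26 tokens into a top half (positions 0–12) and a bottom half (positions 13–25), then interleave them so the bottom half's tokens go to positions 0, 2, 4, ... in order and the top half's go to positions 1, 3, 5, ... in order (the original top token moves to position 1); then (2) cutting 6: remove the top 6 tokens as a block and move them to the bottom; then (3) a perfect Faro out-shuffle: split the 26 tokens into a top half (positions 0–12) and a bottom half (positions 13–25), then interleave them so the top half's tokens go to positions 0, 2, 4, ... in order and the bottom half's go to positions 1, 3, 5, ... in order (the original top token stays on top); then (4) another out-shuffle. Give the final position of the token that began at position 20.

7

Track the token from position 20 forward through each operation:
  after op 1 (in-shuffle): 20 → 14
  after op 2 (cut 6): 14 → 8
  after op 3 (out-shuffle): 8 → 16
  after op 4 (out-shuffle): 16 → 7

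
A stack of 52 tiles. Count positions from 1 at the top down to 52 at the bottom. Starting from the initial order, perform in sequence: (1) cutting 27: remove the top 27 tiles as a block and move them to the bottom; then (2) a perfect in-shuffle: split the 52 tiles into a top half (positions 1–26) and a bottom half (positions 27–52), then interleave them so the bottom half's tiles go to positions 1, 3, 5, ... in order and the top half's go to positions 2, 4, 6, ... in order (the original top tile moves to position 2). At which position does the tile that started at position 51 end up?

48

Track the tile from position 51 forward through each operation:
  after op 1 (cut 27): 51 → 24
  after op 2 (in-shuffle): 24 → 48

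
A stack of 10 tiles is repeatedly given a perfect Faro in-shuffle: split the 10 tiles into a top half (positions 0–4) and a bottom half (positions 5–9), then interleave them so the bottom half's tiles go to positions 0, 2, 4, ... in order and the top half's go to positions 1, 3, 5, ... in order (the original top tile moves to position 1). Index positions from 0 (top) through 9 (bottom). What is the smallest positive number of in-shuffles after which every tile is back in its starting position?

The in-shuffle permutes the 10 positions with cycle lengths [10].
Every tile is home exactly when every cycle has completed a whole number of laps, i.e. after lcm(10) = 10 in-shuffles.

10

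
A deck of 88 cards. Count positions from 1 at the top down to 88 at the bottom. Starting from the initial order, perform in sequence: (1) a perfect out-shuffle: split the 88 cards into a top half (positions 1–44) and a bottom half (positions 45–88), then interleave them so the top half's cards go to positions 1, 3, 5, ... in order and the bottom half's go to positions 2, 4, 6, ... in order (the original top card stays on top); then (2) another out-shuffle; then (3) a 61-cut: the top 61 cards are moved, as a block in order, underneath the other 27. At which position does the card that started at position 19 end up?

Track the card from position 19 forward through each operation:
  after op 1 (out-shuffle): 19 → 37
  after op 2 (out-shuffle): 37 → 73
  after op 3 (cut 61): 73 → 12

12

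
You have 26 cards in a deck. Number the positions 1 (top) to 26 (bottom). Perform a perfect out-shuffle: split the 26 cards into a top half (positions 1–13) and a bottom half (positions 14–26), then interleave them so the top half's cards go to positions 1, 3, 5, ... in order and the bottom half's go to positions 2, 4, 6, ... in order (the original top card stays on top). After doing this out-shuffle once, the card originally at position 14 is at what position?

2

Track the card's position through each out-shuffle:
14 → 2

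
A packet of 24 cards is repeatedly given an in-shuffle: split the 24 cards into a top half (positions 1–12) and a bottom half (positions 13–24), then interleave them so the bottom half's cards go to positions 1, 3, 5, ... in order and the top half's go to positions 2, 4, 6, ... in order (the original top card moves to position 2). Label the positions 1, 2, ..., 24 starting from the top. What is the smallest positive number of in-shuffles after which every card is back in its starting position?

20

The in-shuffle permutes the 24 positions with cycle lengths [4, 20].
Every card is home exactly when every cycle has completed a whole number of laps, i.e. after lcm(4, 20) = 20 in-shuffles.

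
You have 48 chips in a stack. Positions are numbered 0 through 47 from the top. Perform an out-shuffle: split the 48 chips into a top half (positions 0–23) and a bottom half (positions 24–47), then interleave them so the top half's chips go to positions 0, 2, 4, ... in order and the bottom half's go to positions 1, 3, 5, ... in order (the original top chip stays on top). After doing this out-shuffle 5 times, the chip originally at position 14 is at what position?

25

Track the chip's position through each out-shuffle:
14 → 28 → 9 → 18 → 36 → 25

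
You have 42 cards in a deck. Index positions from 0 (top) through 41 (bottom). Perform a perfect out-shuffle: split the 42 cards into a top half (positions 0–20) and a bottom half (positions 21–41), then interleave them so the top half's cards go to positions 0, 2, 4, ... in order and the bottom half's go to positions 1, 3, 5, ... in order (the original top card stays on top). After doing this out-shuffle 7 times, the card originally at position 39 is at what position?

31

Track the card's position through each out-shuffle:
39 → 37 → 33 → 25 → 9 → 18 → 36 → 31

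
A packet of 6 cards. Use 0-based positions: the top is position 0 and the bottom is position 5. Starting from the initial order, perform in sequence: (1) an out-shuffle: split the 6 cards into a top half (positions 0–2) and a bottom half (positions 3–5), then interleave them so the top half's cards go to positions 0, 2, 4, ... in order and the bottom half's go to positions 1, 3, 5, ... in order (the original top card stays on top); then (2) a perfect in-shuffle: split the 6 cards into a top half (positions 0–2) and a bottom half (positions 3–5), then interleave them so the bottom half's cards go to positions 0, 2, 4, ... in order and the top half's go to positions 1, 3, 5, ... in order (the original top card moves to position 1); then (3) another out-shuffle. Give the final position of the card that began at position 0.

2

Track the card from position 0 forward through each operation:
  after op 1 (out-shuffle): 0 → 0
  after op 2 (in-shuffle): 0 → 1
  after op 3 (out-shuffle): 1 → 2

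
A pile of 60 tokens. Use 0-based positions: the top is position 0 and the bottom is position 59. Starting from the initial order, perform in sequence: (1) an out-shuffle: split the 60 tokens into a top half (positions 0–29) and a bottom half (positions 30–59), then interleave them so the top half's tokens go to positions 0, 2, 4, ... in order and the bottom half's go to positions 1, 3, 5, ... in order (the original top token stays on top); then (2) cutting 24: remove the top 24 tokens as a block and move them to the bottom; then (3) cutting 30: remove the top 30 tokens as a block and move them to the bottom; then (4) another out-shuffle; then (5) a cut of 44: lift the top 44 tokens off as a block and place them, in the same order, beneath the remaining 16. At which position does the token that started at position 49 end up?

47

Track the token from position 49 forward through each operation:
  after op 1 (out-shuffle): 49 → 39
  after op 2 (cut 24): 39 → 15
  after op 3 (cut 30): 15 → 45
  after op 4 (out-shuffle): 45 → 31
  after op 5 (cut 44): 31 → 47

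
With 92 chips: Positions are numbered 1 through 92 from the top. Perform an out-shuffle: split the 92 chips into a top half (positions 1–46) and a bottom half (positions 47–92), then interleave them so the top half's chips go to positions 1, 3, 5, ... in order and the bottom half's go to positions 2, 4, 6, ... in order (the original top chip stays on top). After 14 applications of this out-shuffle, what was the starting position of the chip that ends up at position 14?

Work backwards from position 14, undoing one out-shuffle at a time:
14 ← 53 ← 27 ← 14 ← 53 ← ... ← 27 (14 steps).
So the chip now at position 14 started at position 27.

27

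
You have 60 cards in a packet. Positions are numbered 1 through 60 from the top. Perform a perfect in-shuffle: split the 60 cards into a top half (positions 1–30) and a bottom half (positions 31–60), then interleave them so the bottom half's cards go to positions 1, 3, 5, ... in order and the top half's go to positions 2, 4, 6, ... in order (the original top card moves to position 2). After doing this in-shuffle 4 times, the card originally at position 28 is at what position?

Track the card's position through each in-shuffle:
28 → 56 → 51 → 41 → 21

21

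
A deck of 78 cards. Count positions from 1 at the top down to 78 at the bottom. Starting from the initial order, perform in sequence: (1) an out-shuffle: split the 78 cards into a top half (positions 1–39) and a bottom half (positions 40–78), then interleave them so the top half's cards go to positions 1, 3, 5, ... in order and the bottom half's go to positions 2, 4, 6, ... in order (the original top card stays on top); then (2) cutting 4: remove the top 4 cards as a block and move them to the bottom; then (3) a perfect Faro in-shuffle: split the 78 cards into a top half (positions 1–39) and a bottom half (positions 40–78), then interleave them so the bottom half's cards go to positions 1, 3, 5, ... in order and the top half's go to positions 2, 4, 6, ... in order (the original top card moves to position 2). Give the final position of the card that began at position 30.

Track the card from position 30 forward through each operation:
  after op 1 (out-shuffle): 30 → 59
  after op 2 (cut 4): 59 → 55
  after op 3 (in-shuffle): 55 → 31

31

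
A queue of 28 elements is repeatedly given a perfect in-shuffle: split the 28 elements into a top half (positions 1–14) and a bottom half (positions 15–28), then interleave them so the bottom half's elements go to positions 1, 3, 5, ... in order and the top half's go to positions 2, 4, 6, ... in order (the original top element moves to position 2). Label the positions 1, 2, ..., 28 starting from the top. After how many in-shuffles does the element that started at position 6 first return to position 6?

Follow position 6 under repeated in-shuffles:
6 → 12 → 24 → 19 → 9 → 18 → 7 → 14 → ... → 6 (length 28)
It first returns after 28 in-shuffles.

28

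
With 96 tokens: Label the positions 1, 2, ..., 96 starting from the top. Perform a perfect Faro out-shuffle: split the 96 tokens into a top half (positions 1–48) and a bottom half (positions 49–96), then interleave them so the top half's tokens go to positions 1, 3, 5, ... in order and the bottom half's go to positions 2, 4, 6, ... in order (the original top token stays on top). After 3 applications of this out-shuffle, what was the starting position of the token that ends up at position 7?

Work backwards from position 7, undoing one out-shuffle at a time:
7 ← 4 ← 50 ← 73
So the token now at position 7 started at position 73.

73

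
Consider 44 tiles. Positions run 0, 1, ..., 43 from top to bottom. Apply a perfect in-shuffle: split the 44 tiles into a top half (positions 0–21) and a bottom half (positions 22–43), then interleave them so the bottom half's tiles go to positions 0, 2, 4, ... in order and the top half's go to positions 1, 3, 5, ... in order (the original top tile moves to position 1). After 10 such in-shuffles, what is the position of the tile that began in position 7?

1

Track the tile's position through each in-shuffle:
7 → 15 → 31 → 18 → 37 → 30 → 16 → 33 → 22 → 0 → 1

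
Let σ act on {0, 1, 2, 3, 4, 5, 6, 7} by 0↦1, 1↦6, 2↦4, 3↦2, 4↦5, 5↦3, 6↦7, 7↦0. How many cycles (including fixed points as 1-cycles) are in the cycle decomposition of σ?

2

Cycle decomposition: (0 1 6 7) (2 4 5 3).
2 cycles.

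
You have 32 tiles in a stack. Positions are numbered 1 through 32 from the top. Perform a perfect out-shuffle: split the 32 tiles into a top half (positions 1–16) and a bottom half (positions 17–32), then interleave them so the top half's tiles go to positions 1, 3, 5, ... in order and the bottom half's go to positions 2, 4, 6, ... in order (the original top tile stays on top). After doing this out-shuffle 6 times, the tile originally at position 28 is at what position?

24

Track the tile's position through each out-shuffle:
28 → 24 → 16 → 31 → 30 → 28 → 24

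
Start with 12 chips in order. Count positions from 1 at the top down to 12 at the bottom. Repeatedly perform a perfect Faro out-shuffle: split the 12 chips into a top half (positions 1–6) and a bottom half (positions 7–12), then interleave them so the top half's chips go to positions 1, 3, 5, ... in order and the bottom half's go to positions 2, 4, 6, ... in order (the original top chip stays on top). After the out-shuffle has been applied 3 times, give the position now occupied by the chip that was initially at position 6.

Track the chip's position through each out-shuffle:
6 → 11 → 10 → 8

8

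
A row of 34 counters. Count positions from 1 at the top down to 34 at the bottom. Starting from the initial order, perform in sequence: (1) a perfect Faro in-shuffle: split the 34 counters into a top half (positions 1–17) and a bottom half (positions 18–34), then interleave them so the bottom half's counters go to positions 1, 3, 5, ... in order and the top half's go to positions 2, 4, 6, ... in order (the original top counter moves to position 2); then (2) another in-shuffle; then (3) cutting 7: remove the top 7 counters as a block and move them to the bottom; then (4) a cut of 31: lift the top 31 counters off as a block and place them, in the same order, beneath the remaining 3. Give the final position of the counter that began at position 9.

Track the counter from position 9 forward through each operation:
  after op 1 (in-shuffle): 9 → 18
  after op 2 (in-shuffle): 18 → 1
  after op 3 (cut 7): 1 → 28
  after op 4 (cut 31): 28 → 31

31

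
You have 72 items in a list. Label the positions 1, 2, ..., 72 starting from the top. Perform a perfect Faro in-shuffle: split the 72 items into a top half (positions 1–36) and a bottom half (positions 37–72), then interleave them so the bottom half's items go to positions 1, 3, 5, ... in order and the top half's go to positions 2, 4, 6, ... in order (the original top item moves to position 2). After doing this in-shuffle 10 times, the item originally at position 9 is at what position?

Track the item's position through each in-shuffle:
9 → 18 → 36 → 72 → 71 → 69 → 65 → 57 → 41 → 9 → 18

18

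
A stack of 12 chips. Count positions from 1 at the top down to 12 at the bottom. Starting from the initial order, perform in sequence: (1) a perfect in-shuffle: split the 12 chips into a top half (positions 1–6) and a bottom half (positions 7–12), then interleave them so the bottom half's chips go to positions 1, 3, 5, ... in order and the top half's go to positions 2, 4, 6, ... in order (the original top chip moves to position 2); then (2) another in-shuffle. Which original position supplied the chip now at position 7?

5

Undo the operations in reverse order, starting from position 7:
  undo op 2 (in-shuffle, from bottom half): 7 ← 10
  undo op 1 (in-shuffle, from top half): 10 ← 5
So the chip at position 7 came from original position 5.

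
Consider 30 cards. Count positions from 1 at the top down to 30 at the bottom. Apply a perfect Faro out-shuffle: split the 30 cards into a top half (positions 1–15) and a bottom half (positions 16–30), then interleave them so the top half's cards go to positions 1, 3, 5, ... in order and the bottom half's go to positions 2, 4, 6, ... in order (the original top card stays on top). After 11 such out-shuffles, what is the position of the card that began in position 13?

14

Track the card's position through each out-shuffle:
13 → 25 → 20 → 10 → 19 → 8 → 15 → 29 → 28 → 26 → 22 → 14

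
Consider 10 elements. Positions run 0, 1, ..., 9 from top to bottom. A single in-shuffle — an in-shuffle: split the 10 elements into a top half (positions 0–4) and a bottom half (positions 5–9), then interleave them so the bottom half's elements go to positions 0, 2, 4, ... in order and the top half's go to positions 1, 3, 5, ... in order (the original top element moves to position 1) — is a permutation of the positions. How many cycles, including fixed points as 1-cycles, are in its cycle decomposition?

1

Trace each unvisited position around until it returns:
(0 1 3 7 4 9 8 6 2 5)
1 cycle in total.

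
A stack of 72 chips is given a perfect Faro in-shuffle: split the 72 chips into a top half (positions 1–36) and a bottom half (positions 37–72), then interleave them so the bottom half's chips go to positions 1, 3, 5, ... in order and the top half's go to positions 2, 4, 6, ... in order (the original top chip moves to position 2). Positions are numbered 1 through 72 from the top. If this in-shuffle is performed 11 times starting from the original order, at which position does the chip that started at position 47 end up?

Track the chip's position through each in-shuffle:
47 → 21 → 42 → 11 → 22 → 44 → 15 → 30 → 60 → 47 → 21 → 42

42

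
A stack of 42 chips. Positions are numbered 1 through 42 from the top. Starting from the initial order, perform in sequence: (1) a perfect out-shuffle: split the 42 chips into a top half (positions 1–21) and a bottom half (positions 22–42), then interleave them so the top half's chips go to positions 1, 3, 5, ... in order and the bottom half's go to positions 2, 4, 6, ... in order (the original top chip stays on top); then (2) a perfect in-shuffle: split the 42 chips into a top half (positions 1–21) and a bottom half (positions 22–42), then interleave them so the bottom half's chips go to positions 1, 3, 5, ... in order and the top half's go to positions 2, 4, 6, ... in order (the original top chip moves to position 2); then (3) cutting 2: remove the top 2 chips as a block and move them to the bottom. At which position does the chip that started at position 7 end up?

Track the chip from position 7 forward through each operation:
  after op 1 (out-shuffle): 7 → 13
  after op 2 (in-shuffle): 13 → 26
  after op 3 (cut 2): 26 → 24

24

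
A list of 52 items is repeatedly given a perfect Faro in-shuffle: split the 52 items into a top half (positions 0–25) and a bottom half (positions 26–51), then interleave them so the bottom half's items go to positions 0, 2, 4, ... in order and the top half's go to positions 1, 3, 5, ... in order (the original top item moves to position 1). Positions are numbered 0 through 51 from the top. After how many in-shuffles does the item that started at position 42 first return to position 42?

52

Follow position 42 under repeated in-shuffles:
42 → 32 → 12 → 25 → 51 → 50 → 48 → 44 → ... → 42 (length 52)
It first returns after 52 in-shuffles.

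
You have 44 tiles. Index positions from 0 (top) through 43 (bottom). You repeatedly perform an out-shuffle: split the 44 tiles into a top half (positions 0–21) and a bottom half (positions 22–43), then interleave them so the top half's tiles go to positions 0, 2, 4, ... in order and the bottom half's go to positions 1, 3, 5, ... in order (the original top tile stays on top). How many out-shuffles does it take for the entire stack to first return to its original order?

14

The out-shuffle permutes the 44 positions with cycle lengths [1, 1, 14, 14, 14].
Every tile is home exactly when every cycle has completed a whole number of laps, i.e. after lcm(1, 14) = 14 out-shuffles.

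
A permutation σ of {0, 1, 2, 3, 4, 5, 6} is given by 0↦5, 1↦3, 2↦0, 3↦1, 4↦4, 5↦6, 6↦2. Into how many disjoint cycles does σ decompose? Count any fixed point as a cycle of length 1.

Cycle decomposition: (0 5 6 2) (1 3) (4).
3 cycles.

3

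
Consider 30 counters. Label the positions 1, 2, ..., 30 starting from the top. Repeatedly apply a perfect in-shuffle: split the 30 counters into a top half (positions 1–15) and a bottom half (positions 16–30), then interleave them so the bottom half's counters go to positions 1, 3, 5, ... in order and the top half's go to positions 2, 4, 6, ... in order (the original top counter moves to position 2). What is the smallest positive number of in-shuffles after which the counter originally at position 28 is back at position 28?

5

Follow position 28 under repeated in-shuffles:
28 → 25 → 19 → 7 → 14 → 28
It first returns after 5 in-shuffles.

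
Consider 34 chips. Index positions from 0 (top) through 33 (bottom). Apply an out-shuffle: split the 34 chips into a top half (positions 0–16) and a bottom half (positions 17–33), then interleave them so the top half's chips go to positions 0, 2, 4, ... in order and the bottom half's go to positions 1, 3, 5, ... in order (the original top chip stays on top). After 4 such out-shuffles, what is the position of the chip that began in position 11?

Track the chip's position through each out-shuffle:
11 → 22 → 11 → 22 → 11

11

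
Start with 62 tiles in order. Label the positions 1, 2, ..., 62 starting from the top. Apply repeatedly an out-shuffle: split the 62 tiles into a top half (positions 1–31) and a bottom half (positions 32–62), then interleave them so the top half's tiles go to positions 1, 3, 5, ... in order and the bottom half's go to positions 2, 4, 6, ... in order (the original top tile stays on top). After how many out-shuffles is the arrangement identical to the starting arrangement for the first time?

60

The out-shuffle permutes the 62 positions with cycle lengths [1, 1, 60].
Every tile is home exactly when every cycle has completed a whole number of laps, i.e. after lcm(1, 60) = 60 out-shuffles.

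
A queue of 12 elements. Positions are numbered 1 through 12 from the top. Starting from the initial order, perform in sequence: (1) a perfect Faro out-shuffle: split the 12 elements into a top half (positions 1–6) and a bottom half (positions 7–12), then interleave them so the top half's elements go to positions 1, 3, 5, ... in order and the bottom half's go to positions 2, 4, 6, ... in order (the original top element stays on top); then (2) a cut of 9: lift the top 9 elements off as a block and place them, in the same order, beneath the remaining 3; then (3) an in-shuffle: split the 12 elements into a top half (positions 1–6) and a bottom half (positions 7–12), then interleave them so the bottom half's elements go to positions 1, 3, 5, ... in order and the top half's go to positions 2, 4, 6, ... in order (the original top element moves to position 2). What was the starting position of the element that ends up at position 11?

Undo the operations in reverse order, starting from position 11:
  undo op 3 (in-shuffle, from bottom half): 11 ← 12
  undo op 2 (cut 9): 12 ← 9
  undo op 1 (out-shuffle, from top half): 9 ← 5
So the element at position 11 came from original position 5.

5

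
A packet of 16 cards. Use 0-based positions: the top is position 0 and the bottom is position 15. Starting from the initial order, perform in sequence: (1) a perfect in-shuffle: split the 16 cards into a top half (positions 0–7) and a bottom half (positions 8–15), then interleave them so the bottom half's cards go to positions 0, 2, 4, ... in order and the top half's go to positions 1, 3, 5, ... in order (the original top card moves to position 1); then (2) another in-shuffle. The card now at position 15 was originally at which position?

Undo the operations in reverse order, starting from position 15:
  undo op 2 (in-shuffle, from top half): 15 ← 7
  undo op 1 (in-shuffle, from top half): 7 ← 3
So the card at position 15 came from original position 3.

3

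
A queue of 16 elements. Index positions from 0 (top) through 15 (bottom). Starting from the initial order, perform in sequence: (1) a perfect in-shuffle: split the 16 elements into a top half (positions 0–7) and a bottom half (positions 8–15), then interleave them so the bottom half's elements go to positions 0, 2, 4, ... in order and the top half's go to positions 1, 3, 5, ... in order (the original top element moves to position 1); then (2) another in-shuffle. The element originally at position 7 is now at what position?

Track the element from position 7 forward through each operation:
  after op 1 (in-shuffle): 7 → 15
  after op 2 (in-shuffle): 15 → 14

14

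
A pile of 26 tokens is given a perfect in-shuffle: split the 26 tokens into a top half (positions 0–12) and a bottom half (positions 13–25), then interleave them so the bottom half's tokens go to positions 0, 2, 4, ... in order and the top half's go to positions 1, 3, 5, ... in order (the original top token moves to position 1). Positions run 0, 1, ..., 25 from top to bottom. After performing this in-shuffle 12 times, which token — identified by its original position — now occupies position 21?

3

Work backwards from position 21, undoing one in-shuffle at a time:
21 ← 10 ← 18 ← 22 ← 24 ← 25 ← 12 ← 19 ← 9 ← 4 ← 15 ← 7 ← 3
So the token now at position 21 started at position 3.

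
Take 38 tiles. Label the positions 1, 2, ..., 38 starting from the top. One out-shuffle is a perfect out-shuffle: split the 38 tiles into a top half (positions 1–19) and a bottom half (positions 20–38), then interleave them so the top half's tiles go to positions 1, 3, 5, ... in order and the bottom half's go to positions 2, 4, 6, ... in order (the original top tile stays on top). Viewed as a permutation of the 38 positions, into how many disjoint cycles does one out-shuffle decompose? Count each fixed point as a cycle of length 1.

3

Trace each unvisited position around until it returns:
(1) (2 3 5 9 17 33 ... len 36) (38)
3 cycles in total.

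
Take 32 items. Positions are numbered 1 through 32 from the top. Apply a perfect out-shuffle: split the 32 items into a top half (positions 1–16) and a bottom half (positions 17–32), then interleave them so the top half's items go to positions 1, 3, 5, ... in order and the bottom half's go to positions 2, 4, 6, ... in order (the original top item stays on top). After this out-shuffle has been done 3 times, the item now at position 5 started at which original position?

17

Work backwards from position 5, undoing one out-shuffle at a time:
5 ← 3 ← 2 ← 17
So the item now at position 5 started at position 17.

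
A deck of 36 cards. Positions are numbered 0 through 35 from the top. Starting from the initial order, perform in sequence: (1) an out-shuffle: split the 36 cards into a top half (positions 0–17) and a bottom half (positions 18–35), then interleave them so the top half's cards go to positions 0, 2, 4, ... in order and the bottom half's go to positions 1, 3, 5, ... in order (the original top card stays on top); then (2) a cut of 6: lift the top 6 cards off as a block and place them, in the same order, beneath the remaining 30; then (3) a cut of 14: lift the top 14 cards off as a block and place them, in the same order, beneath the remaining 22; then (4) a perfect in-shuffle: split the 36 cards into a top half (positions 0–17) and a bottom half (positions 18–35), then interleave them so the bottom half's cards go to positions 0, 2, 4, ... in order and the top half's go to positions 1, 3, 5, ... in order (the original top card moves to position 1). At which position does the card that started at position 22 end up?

Track the card from position 22 forward through each operation:
  after op 1 (out-shuffle): 22 → 9
  after op 2 (cut 6): 9 → 3
  after op 3 (cut 14): 3 → 25
  after op 4 (in-shuffle): 25 → 14

14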